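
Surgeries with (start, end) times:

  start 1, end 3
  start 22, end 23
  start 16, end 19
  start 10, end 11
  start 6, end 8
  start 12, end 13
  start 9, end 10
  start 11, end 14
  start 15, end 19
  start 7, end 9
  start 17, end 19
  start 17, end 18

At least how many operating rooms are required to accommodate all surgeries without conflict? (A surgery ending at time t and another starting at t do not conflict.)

4

Count concurrent intervals with a sweep; the peak is the room count.
Events (time:±→running): 1:+→1 3:-→0 6:+→1 7:+→2 8:-→1 9:-→0 9:+→1 10:-→0 10:+→1 11:-→0 11:+→1 12:+→2 13:-→1 14:-→0 15:+→1 16:+→2 17:+→3 17:+→4 … peak 4.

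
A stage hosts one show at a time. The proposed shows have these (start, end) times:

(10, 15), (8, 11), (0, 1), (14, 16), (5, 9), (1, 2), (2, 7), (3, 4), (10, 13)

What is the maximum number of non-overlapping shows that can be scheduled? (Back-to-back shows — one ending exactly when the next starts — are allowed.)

6

Greedy by earliest finish: after sorting by end time, pick each interval compatible with the last pick.
By end time: (0,1), (1,2), (3,4), (2,7), (5,9), (8,11), (10,13), (10,15), (14,16).
Pick (0,1); next start ≥ 1 → (1,2); next start ≥ 2 → (3,4); next start ≥ 4 → (5,9); next start ≥ 9 → (10,13); next start ≥ 13 → (14,16).
Selected 6 shows.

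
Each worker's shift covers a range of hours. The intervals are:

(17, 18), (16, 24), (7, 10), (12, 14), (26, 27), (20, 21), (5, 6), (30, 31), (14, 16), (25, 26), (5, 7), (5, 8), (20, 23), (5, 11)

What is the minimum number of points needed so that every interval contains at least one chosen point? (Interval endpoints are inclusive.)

7

Sorted: [5,6] [5,7] [5,8] [7,10] [5,11] [12,14] [14,16] [17,18] [20,21] [20,23] [16,24] [25,26] [26,27] [30,31]
{[5,6],[5,7],[5,8]} hit by 6; {[7,10],[5,11]} hit by 10; {[12,14],[14,16]} hit by 14; {[17,18]} hit by 18; {[20,21],[20,23],[16,24]} hit by 21; {[25,26],[26,27]} hit by 26; {[30,31]} hit by 31.
Points: 6, 10, 14, 18, 21, 26, 31 (7 total).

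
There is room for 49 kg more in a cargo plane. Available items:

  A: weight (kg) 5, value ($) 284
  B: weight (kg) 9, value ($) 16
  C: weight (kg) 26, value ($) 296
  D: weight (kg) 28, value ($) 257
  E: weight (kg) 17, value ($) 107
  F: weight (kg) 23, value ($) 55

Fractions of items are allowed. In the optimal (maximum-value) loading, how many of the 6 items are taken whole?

Order: A (284/5=56.80) > C (296/26=11.38) > D (257/28=9.18) > E (107/17=6.29) > F (55/23=2.39) > B (16/9=1.78)
Fill: take A (5 @ 284) → take C (26 @ 296) → take 18/28 of D → 165.21; 49/49 used.
2 item(s) taken whole; one partial (take 18/28 of D).

2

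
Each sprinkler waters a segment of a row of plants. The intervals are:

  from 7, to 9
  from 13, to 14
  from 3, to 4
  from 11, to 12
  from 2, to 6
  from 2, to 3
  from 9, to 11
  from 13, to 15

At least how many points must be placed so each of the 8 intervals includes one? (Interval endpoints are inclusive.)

Process intervals by earliest right end; each time one isn't hit yet, stab at its right endpoint.
By right end: [2,3]  [3,4]  [2,6]  [7,9]  [9,11]  [11,12]  [13,14]  [13,15]
[2,3] uncovered → point at 3; [7,9] uncovered → point at 9; [11,12] uncovered → point at 12; [13,14] uncovered → point at 14.
Points: 3, 9, 12, 14 (4 total).

4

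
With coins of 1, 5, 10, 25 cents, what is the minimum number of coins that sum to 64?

7

64 = 2×25 + 1×10 + 4×1
Total coins = 2 + 1 + 4 = 7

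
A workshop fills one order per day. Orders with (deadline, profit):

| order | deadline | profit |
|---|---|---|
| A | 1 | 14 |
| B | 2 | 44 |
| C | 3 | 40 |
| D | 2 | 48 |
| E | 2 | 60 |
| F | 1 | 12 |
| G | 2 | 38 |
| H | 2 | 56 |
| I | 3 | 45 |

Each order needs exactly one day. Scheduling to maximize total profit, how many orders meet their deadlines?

By profit: E(d2,60), H(d2,56), D(d2,48), I(d3,45), B(d2,44), C(d3,40), G(d2,38), A(d1,14), F(d1,12)
E→slot 2; H→slot 1; D skipped; I→slot 3; B skipped; C skipped; G skipped; A skipped; F skipped.
3 of 9 scheduled.

3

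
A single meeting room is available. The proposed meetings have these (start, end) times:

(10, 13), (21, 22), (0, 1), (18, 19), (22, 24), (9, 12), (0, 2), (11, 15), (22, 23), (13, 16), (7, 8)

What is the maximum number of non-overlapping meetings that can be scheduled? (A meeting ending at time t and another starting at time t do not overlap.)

By end time: (0,1), (0,2), (7,8), (9,12), (10,13), (11,15), (13,16), (18,19), (21,22), (22,23), (22,24).
Pick (0,1); next start ≥ 1 → (7,8); next start ≥ 8 → (9,12); next start ≥ 12 → (13,16); next start ≥ 16 → (18,19); next start ≥ 19 → (21,22); next start ≥ 22 → (22,23).
Selected 7 meetings.

7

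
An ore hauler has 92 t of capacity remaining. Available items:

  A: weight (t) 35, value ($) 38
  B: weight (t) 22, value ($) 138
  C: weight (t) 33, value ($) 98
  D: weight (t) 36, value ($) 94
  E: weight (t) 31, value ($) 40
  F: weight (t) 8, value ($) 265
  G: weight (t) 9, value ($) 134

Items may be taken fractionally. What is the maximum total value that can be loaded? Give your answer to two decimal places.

Greedy by value/weight ratio, highest first.
Ratios (sorted): F 33.12, G 14.89, B 6.27, C 2.97, D 2.61, E 1.29, A 1.09
take F (8 @ 265); take G (9 @ 134); take B (22 @ 138); take C (33 @ 98); take 20/36 of D → 52.22. Capacity used 92/92.
Total value = 687.22

687.22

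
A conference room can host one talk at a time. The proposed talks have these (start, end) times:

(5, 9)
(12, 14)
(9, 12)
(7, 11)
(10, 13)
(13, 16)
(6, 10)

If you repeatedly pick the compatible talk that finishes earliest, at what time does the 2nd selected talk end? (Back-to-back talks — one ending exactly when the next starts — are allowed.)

12

Greedy by earliest finish: after sorting by end time, pick each interval compatible with the last pick.
By end time: (5,9), (6,10), (7,11), (9,12), (10,13), (12,14), (13,16).
Pick (5,9); next start ≥ 9 → (9,12); next start ≥ 12 → (12,14).
Selected: (5,9) (9,12) (12,14)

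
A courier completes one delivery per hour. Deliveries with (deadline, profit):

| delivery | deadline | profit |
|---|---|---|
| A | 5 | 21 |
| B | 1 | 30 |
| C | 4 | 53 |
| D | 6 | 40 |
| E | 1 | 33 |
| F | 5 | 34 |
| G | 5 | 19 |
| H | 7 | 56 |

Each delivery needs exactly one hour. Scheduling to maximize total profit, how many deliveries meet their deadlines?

Sort by profit descending; place each in the latest free slot ≤ its deadline.
By profit: H(d7,56), C(d4,53), D(d6,40), F(d5,34), E(d1,33), B(d1,30), A(d5,21), G(d5,19)
H→slot 7; C→slot 4; D→slot 6; F→slot 5; E→slot 1; B skipped; A→slot 3; G→slot 2.
7 of 8 scheduled.

7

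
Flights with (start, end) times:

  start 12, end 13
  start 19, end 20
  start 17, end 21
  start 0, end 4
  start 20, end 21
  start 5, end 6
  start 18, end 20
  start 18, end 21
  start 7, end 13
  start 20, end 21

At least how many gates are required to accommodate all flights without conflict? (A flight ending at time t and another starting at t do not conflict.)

Count concurrent intervals with a sweep; the peak is the room count.
Events (time:±→running): 0:+→1 4:-→0 5:+→1 6:-→0 7:+→1 12:+→2 13:-→1 13:-→0 17:+→1 18:+→2 18:+→3 19:+→4 … peak 4.

4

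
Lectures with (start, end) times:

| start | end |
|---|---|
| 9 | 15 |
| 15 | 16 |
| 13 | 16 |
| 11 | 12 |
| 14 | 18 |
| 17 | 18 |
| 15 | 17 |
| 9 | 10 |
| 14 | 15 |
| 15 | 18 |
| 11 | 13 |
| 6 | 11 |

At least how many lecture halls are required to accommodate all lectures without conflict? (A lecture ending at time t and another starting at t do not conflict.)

The answer is the maximum number of intervals overlapping at any instant.
starts: [6, 9, 9, 11, 11, 13, 14, 14, 15, 15, 15, 17]
ends:   [10, 11, 12, 13, 15, 15, 16, 16, 17, 18, 18, 18]
s6→1 s9→2 s9→3 e10→2 e11→1 s11→2 s11→3 e12→2 e13→1 s13→2 s14→3 s14→4 e15→3 e15→2 s15→3 s15→4 s15→5  — peak 5.

5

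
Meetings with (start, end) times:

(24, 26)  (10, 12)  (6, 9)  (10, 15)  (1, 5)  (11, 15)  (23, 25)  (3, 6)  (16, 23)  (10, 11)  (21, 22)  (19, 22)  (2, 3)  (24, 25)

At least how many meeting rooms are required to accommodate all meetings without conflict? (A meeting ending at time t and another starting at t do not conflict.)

3

starts: [1, 2, 3, 6, 10, 10, 10, 11, 16, 19, 21, 23, 24, 24]
ends:   [3, 5, 6, 9, 11, 12, 15, 15, 22, 22, 23, 25, 25, 26]
s1→1 s2→2 e3→1 s3→2 e5→1 e6→0 s6→1 e9→0 s10→1 s10→2 s10→3  — peak 3.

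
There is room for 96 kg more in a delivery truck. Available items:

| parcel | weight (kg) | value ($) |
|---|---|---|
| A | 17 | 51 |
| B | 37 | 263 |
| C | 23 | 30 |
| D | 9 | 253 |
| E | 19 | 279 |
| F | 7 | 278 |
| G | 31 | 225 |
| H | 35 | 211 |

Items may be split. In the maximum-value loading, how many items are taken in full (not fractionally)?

4

Greedy by value/weight ratio, highest first.
Ratios (sorted): F 39.71, D 28.11, E 14.68, G 7.26, B 7.11, H 6.03, A 3.00, C 1.30
take F (7 @ 278); take D (9 @ 253); take E (19 @ 279); take G (31 @ 225); take 30/37 of B → 213.24. Capacity used 96/96.
4 item(s) taken whole; one partial (take 30/37 of B).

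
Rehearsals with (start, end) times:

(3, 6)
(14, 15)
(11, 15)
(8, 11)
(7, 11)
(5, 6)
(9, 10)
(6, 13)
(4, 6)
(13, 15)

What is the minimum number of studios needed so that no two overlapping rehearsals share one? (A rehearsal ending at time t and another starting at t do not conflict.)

4

The answer is the maximum number of intervals overlapping at any instant.
Events (time:±→running): 3:+→1 4:+→2 5:+→3 6:-→2 6:-→1 6:-→0 6:+→1 7:+→2 8:+→3 9:+→4 … peak 4.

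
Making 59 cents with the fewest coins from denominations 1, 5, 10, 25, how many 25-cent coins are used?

59 − 2×25→9 − 1×5→4 − 4×1→0
Count of 25: 2

2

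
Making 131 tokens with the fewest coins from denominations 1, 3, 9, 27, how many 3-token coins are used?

1

Use the largest denomination that fits, subtract, and repeat.
131 − 4×27→23 − 2×9→5 − 1×3→2 − 2×1→0
Count of 3: 1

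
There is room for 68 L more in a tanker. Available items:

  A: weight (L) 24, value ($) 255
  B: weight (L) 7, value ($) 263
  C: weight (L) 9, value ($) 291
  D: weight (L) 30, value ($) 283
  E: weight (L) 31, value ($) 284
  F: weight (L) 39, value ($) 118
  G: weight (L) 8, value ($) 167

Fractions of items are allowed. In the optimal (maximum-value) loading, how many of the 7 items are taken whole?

Greedy by value/weight ratio, highest first.
Order: B (263/7=37.57) > C (291/9=32.33) > G (167/8=20.88) > A (255/24=10.62) > D (283/30=9.43) > E (284/31=9.16) > F (118/39=3.03)
Fill: take B (7 @ 263) → take C (9 @ 291) → take G (8 @ 167) → take A (24 @ 255) → take 20/30 of D → 188.67; 68/68 used.
4 item(s) taken whole; one partial (take 20/30 of D).

4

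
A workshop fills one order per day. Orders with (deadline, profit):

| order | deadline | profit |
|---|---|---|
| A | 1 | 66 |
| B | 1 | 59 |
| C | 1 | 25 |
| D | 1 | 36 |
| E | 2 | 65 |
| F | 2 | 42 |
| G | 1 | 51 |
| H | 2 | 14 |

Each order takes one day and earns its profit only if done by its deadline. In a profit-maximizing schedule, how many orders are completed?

Sort by profit descending; place each in the latest free slot ≤ its deadline.
Profit order: A=66 E=65 B=59 G=51 F=42 D=36 C=25 H=14
Assign: A→slot 1, E→slot 2, B skipped, G skipped, F skipped, D skipped, C skipped, H skipped.
Slots: [1:A] [2:E]
2 of 8 scheduled.

2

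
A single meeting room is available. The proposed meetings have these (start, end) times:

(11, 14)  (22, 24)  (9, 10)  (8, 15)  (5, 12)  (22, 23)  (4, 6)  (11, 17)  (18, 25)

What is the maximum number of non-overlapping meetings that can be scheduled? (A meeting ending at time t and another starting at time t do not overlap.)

4

By end time: (4,6), (9,10), (5,12), (11,14), (8,15), (11,17), (22,23), (22,24), (18,25).
Pick (4,6); next start ≥ 6 → (9,10); next start ≥ 10 → (11,14); next start ≥ 14 → (22,23).
Selected 4 meetings.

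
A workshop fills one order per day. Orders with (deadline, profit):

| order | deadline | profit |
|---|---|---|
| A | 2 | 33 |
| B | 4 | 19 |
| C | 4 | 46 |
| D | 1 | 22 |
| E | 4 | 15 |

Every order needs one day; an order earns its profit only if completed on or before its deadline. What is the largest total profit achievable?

Take jobs in profit order; each goes to the latest open slot no later than its deadline.
By profit: C(d4,46), A(d2,33), D(d1,22), B(d4,19), E(d4,15)
C→slot 4; A→slot 2; D→slot 1; B→slot 3; E skipped.
Profit = 22 + 33 + 19 + 46 = 120

120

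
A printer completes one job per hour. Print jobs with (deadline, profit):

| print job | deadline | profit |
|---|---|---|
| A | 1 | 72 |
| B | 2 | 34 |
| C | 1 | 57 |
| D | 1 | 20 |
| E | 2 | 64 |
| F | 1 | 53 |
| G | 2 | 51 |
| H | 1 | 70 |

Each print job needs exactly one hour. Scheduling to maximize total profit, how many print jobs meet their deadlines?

Sort by profit descending; place each in the latest free slot ≤ its deadline.
Profit order: A=72 H=70 E=64 C=57 F=53 G=51 B=34 D=20
Assign: A→slot 1, H skipped, E→slot 2, C skipped, F skipped, G skipped, B skipped, D skipped.
Slots: [1:A] [2:E]
2 of 8 scheduled.

2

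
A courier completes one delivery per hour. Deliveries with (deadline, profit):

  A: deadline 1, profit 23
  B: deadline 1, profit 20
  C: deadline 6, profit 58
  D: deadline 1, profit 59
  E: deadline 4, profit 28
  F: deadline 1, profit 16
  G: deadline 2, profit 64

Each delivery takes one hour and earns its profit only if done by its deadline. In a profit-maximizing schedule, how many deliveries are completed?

4

Sort by profit descending; place each in the latest free slot ≤ its deadline.
Profit order: G=64 D=59 C=58 E=28 A=23 B=20 F=16
Assign: G→slot 2, D→slot 1, C→slot 6, E→slot 4, A skipped, B skipped, F skipped.
Slots: [1:D] [2:G] [4:E] [6:C]
4 of 7 scheduled.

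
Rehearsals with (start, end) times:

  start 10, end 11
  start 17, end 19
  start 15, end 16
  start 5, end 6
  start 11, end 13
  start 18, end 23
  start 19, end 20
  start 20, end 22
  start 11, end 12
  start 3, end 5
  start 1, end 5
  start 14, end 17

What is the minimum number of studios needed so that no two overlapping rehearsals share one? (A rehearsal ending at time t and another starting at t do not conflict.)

2

starts: [1, 3, 5, 10, 11, 11, 14, 15, 17, 18, 19, 20]
ends:   [5, 5, 6, 11, 12, 13, 16, 17, 19, 20, 22, 23]
s1→1 s3→2  — peak 2.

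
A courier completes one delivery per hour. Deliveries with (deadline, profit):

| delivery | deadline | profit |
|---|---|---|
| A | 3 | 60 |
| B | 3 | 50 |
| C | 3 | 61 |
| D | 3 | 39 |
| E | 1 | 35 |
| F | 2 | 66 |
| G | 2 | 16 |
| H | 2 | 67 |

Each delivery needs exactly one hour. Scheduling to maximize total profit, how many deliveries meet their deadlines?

By profit: H(d2,67), F(d2,66), C(d3,61), A(d3,60), B(d3,50), D(d3,39), E(d1,35), G(d2,16)
H→slot 2; F→slot 1; C→slot 3; A skipped; B skipped; D skipped; E skipped; G skipped.
3 of 8 scheduled.

3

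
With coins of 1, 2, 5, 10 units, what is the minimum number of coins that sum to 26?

Greedy: take as many of the largest coin as possible, then repeat with the remainder.
26 − 2×10→6 − 1×5→1 − 1×1→0
Total coins = 2 + 1 + 1 = 4

4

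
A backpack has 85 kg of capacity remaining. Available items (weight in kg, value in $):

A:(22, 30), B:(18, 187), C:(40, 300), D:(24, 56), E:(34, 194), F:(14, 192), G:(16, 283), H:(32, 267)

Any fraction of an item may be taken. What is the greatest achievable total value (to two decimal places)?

966.50

Sort by value per unit weight and fill in that order.
Ratios (sorted): G 17.69, F 13.71, B 10.39, H 8.34, C 7.50, E 5.71, D 2.33, A 1.36
take G (16 @ 283); take F (14 @ 192); take B (18 @ 187); take H (32 @ 267); take 5/40 of C → 37.50. Capacity used 85/85.
Total value = 966.50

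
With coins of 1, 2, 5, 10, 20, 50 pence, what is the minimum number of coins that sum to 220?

Greedy: take as many of the largest coin as possible, then repeat with the remainder.
220 = 4×50 + 1×20
Total coins = 4 + 1 = 5

5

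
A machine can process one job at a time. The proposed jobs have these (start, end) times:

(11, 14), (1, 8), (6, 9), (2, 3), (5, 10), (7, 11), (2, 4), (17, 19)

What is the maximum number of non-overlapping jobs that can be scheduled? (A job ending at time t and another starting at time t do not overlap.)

Sorted by end: (2,3)  (2,4)  (1,8)  (6,9)  (5,10)  (7,11)  (11,14)  (17,19)
take (2,3); skip (2,4); take (6,9); skip (7,11); take (11,14); take (17,19).
Selected 4 jobs.

4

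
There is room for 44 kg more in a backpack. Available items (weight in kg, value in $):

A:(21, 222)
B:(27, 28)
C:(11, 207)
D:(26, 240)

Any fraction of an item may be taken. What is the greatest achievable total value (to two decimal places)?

539.77

Greedy by value/weight ratio, highest first.
Ratios (sorted): C 18.82, A 10.57, D 9.23, B 1.04
take C (11 @ 207); take A (21 @ 222); take 12/26 of D → 110.77. Capacity used 44/44.
Total value = 539.77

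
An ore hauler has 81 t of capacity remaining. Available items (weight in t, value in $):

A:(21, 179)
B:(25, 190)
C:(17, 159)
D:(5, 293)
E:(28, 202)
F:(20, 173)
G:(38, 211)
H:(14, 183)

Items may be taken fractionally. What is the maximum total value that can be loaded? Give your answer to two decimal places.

Sort by value per unit weight and fill in that order.
Ratios (sorted): D 58.60, H 13.07, C 9.35, F 8.65, A 8.52, B 7.60, E 7.21, G 5.55
take D (5 @ 293); take H (14 @ 183); take C (17 @ 159); take F (20 @ 173); take A (21 @ 179); take 4/25 of B → 30.40. Capacity used 81/81.
Total value = 1017.40

1017.40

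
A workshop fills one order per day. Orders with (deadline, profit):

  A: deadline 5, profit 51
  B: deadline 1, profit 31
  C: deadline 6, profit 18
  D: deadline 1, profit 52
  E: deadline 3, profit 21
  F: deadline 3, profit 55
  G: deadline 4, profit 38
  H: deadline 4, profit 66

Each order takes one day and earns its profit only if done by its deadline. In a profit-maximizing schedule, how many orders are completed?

6

By profit: H(d4,66), F(d3,55), D(d1,52), A(d5,51), G(d4,38), B(d1,31), E(d3,21), C(d6,18)
H→slot 4; F→slot 3; D→slot 1; A→slot 5; G→slot 2; B skipped; E skipped; C→slot 6.
6 of 8 scheduled.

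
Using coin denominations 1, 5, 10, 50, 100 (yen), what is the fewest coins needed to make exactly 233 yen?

Use the largest denomination that fits, subtract, and repeat.
233 = 2×100 + 3×10 + 3×1
Total coins = 2 + 3 + 3 = 8

8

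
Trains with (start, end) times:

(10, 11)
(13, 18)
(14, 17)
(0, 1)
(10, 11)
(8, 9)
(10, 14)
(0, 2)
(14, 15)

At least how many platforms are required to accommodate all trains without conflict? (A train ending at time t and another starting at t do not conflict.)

Events (time:±→running): 0:+→1 0:+→2 1:-→1 2:-→0 8:+→1 9:-→0 10:+→1 10:+→2 10:+→3 … peak 3.

3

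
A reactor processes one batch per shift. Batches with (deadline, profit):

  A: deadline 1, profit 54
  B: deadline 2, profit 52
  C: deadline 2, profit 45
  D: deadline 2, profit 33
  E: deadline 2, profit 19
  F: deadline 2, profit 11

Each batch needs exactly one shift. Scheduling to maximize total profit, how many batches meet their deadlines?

2

By profit: A(d1,54), B(d2,52), C(d2,45), D(d2,33), E(d2,19), F(d2,11)
A→slot 1; B→slot 2; C skipped; D skipped; E skipped; F skipped.
2 of 6 scheduled.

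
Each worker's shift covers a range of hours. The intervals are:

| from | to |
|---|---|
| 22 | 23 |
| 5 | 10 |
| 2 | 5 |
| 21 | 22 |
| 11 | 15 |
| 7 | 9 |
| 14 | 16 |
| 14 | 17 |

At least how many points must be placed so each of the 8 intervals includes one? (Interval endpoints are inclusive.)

Process intervals by earliest right end; each time one isn't hit yet, stab at its right endpoint.
By right end: [2,5]  [7,9]  [5,10]  [11,15]  [14,16]  [14,17]  [21,22]  [22,23]
[2,5] uncovered → point at 5; [7,9] uncovered → point at 9; [11,15] uncovered → point at 15; [21,22] uncovered → point at 22.
Points: 5, 9, 15, 22 (4 total).

4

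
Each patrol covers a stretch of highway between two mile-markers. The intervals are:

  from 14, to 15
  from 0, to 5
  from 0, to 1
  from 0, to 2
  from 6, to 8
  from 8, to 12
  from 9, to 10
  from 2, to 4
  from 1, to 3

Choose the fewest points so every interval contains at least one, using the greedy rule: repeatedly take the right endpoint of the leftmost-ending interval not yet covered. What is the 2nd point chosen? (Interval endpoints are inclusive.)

4

By right end: [0,1]  [0,2]  [1,3]  [2,4]  [0,5]  [6,8]  [9,10]  [8,12]  [14,15]
[0,1] uncovered → point at 1; [2,4] uncovered → point at 4; [6,8] uncovered → point at 8; [9,10] uncovered → point at 10; [14,15] uncovered → point at 15.
Points: 1, 4, 8, 10, 15 (5 total).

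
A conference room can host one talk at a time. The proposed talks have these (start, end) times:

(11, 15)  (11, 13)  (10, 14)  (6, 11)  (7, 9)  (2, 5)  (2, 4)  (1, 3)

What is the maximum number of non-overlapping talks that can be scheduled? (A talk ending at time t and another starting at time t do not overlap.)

By end time: (1,3), (2,4), (2,5), (7,9), (6,11), (11,13), (10,14), (11,15).
Pick (1,3); next start ≥ 3 → (7,9); next start ≥ 9 → (11,13).
Selected 3 talks.

3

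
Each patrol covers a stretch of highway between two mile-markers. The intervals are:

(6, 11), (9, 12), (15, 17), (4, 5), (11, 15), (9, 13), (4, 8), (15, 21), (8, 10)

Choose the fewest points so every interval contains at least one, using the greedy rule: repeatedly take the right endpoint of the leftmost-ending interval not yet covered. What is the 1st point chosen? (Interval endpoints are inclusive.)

5

Process intervals by earliest right end; each time one isn't hit yet, stab at its right endpoint.
Sorted: [4,5] [4,8] [8,10] [6,11] [9,12] [9,13] [11,15] [15,17] [15,21]
{[4,5],[4,8]} hit by 5; {[8,10],[6,11],[9,12],[9,13]} hit by 10; {[11,15],[15,17],[15,21]} hit by 15.
Points: 5, 10, 15 (3 total).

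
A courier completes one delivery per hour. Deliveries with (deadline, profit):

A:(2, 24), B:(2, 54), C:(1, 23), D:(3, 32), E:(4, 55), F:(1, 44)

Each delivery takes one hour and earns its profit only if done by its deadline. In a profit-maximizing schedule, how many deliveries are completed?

4

Sort by profit descending; place each in the latest free slot ≤ its deadline.
By profit: E(d4,55), B(d2,54), F(d1,44), D(d3,32), A(d2,24), C(d1,23)
E→slot 4; B→slot 2; F→slot 1; D→slot 3; A skipped; C skipped.
4 of 6 scheduled.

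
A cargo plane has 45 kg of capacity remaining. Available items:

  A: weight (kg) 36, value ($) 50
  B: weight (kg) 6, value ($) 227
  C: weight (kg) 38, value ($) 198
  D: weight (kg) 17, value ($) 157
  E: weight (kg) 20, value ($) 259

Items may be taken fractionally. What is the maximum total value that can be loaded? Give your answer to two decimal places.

Greedy by value/weight ratio, highest first.
Ratios (sorted): B 37.83, E 12.95, D 9.24, C 5.21, A 1.39
take B (6 @ 227); take E (20 @ 259); take D (17 @ 157); take 2/38 of C → 10.42. Capacity used 45/45.
Total value = 653.42

653.42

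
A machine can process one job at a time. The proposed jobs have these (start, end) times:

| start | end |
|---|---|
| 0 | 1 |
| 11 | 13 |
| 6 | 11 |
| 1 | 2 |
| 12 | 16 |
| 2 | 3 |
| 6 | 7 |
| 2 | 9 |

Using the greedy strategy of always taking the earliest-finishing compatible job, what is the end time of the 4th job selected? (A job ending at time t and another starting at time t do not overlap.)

By end time: (0,1), (1,2), (2,3), (6,7), (2,9), (6,11), (11,13), (12,16).
Pick (0,1); next start ≥ 1 → (1,2); next start ≥ 2 → (2,3); next start ≥ 3 → (6,7); next start ≥ 7 → (11,13).
Selected: (0,1) (1,2) (2,3) (6,7) (11,13)

7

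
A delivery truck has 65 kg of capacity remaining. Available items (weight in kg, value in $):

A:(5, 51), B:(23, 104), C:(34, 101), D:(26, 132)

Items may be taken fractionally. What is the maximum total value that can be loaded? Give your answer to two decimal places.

Sort by value per unit weight and fill in that order.
Ratios (sorted): A 10.20, D 5.08, B 4.52, C 2.97
take A (5 @ 51); take D (26 @ 132); take B (23 @ 104); take 11/34 of C → 32.68. Capacity used 65/65.
Total value = 319.68

319.68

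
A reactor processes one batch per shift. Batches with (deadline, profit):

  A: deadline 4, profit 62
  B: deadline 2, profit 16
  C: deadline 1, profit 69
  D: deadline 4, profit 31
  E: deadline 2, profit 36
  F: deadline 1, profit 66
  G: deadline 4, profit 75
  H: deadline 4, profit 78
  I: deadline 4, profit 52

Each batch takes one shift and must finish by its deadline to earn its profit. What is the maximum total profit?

Take jobs in profit order; each goes to the latest open slot no later than its deadline.
By profit: H(d4,78), G(d4,75), C(d1,69), F(d1,66), A(d4,62), I(d4,52), E(d2,36), D(d4,31), B(d2,16)
H→slot 4; G→slot 3; C→slot 1; F skipped; A→slot 2; I skipped; E skipped; D skipped; B skipped.
Profit = 69 + 62 + 75 + 78 = 284

284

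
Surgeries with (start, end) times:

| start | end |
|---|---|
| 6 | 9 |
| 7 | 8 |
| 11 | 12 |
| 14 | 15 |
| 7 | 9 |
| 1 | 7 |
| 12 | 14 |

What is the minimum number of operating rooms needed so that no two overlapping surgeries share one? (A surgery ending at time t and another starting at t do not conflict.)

3

The answer is the maximum number of intervals overlapping at any instant.
Events (time:±→running): 1:+→1 6:+→2 7:-→1 7:+→2 7:+→3 … peak 3.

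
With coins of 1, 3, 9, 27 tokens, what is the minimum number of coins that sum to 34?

Greedy: take as many of the largest coin as possible, then repeat with the remainder.
34 − 1×27→7 − 2×3→1 − 1×1→0
Total coins = 1 + 2 + 1 = 4

4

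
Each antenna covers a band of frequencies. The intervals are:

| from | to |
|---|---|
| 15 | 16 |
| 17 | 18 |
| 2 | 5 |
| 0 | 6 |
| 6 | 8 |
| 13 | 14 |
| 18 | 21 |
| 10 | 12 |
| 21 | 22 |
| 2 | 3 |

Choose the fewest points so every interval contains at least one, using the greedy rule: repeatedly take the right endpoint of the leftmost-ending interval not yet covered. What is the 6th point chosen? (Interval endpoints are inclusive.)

18

Sort by right endpoint; whenever an interval is uncovered, place a point at its right end.
Sorted: [2,3] [2,5] [0,6] [6,8] [10,12] [13,14] [15,16] [17,18] [18,21] [21,22]
{[2,3],[2,5],[0,6]} hit by 3; {[6,8]} hit by 8; {[10,12]} hit by 12; {[13,14]} hit by 14; {[15,16]} hit by 16; {[17,18],[18,21]} hit by 18; {[21,22]} hit by 22.
Points: 3, 8, 12, 14, 16, 18, 22 (7 total).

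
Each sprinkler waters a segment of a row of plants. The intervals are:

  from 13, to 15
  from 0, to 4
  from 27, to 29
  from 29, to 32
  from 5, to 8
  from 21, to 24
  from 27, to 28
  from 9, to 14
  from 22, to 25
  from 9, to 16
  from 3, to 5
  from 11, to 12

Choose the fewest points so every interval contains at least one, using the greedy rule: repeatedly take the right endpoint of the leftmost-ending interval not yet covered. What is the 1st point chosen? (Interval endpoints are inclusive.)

4

Sort by right endpoint; whenever an interval is uncovered, place a point at its right end.
By right end: [0,4]  [3,5]  [5,8]  [11,12]  [9,14]  [13,15]  [9,16]  [21,24]  [22,25]  [27,28]  [27,29]  [29,32]
[0,4] uncovered → point at 4; [5,8] uncovered → point at 8; [11,12] uncovered → point at 12; [13,15] uncovered → point at 15; [21,24] uncovered → point at 24; [27,28] uncovered → point at 28; [29,32] uncovered → point at 32.
Points: 4, 8, 12, 15, 24, 28, 32 (7 total).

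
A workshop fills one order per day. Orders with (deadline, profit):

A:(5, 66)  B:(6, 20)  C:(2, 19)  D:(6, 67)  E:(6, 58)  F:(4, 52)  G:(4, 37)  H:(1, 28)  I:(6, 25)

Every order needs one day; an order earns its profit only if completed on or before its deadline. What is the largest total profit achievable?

Sort by profit descending; place each in the latest free slot ≤ its deadline.
Profit order: D=67 A=66 E=58 F=52 G=37 H=28 I=25 B=20 C=19
Assign: D→slot 6, A→slot 5, E→slot 4, F→slot 3, G→slot 2, H→slot 1, I skipped, B skipped, C skipped.
Slots: [1:H] [2:G] [3:F] [4:E] [5:A] [6:D]
Profit = 28 + 37 + 52 + 58 + 66 + 67 = 308

308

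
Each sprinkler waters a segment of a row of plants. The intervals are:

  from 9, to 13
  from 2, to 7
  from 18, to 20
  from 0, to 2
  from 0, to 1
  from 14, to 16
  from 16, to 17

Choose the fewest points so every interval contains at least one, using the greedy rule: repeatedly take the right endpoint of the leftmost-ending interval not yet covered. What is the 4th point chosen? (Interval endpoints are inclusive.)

Process intervals by earliest right end; each time one isn't hit yet, stab at its right endpoint.
By right end: [0,1]  [0,2]  [2,7]  [9,13]  [14,16]  [16,17]  [18,20]
[0,1] uncovered → point at 1; [2,7] uncovered → point at 7; [9,13] uncovered → point at 13; [14,16] uncovered → point at 16; [18,20] uncovered → point at 20.
Points: 1, 7, 13, 16, 20 (5 total).

16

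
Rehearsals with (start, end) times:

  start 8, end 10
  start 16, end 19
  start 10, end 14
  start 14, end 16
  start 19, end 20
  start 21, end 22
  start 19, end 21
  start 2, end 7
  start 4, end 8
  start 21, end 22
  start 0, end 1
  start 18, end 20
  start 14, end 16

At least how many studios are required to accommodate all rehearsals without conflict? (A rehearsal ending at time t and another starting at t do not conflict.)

Count concurrent intervals with a sweep; the peak is the room count.
Events (time:±→running): 0:+→1 1:-→0 2:+→1 4:+→2 7:-→1 8:-→0 8:+→1 10:-→0 10:+→1 14:-→0 14:+→1 14:+→2 16:-→1 16:-→0 16:+→1 18:+→2 19:-→1 19:+→2 19:+→3 … peak 3.

3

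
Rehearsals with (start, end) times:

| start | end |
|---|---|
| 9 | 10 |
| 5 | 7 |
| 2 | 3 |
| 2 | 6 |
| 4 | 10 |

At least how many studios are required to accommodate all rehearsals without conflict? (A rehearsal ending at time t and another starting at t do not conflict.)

3

Count concurrent intervals with a sweep; the peak is the room count.
Events (time:±→running): 2:+→1 2:+→2 3:-→1 4:+→2 5:+→3 … peak 3.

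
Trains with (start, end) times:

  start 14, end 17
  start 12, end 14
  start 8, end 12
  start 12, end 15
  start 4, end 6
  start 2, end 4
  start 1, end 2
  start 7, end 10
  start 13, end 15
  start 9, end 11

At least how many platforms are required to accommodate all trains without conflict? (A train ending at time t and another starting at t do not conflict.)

3

The answer is the maximum number of intervals overlapping at any instant.
Events (time:±→running): 1:+→1 2:-→0 2:+→1 4:-→0 4:+→1 6:-→0 7:+→1 8:+→2 9:+→3 … peak 3.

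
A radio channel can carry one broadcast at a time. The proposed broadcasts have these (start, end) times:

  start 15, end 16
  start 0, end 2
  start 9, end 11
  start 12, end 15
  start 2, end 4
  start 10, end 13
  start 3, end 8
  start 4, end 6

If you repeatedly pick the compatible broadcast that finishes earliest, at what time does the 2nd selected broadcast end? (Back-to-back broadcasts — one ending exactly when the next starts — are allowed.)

4

Order by finish time; keep every interval that doesn't clash with the previous kept one.
By end time: (0,2), (2,4), (4,6), (3,8), (9,11), (10,13), (12,15), (15,16).
Pick (0,2); next start ≥ 2 → (2,4); next start ≥ 4 → (4,6); next start ≥ 6 → (9,11); next start ≥ 11 → (12,15); next start ≥ 15 → (15,16).
Selected: (0,2) (2,4) (4,6) (9,11) (12,15) (15,16)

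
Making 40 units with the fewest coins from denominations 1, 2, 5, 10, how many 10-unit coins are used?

40 = 4×10
Count of 10: 4

4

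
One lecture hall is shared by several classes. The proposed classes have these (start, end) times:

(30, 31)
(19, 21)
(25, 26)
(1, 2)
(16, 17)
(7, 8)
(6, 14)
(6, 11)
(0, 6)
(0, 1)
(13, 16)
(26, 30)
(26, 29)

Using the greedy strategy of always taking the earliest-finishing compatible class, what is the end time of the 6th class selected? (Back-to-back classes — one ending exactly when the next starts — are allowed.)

By end time: (0,1), (1,2), (0,6), (7,8), (6,11), (6,14), (13,16), (16,17), (19,21), (25,26), (26,29), (26,30), (30,31).
Pick (0,1); next start ≥ 1 → (1,2); next start ≥ 2 → (7,8); next start ≥ 8 → (13,16); next start ≥ 16 → (16,17); next start ≥ 17 → (19,21); next start ≥ 21 → (25,26); next start ≥ 26 → (26,29); next start ≥ 29 → (30,31).
Selected: (0,1) (1,2) (7,8) (13,16) (16,17) (19,21) (25,26) (26,29) (30,31)

21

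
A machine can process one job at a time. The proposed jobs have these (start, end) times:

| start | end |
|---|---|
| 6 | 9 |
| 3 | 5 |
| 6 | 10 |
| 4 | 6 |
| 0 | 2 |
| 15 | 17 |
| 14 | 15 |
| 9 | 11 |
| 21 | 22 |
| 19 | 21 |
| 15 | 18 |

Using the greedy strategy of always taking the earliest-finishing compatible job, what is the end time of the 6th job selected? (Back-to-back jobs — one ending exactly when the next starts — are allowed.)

17

Greedy by earliest finish: after sorting by end time, pick each interval compatible with the last pick.
By end time: (0,2), (3,5), (4,6), (6,9), (6,10), (9,11), (14,15), (15,17), (15,18), (19,21), (21,22).
Pick (0,2); next start ≥ 2 → (3,5); next start ≥ 5 → (6,9); next start ≥ 9 → (9,11); next start ≥ 11 → (14,15); next start ≥ 15 → (15,17); next start ≥ 17 → (19,21); next start ≥ 21 → (21,22).
Selected: (0,2) (3,5) (6,9) (9,11) (14,15) (15,17) (19,21) (21,22)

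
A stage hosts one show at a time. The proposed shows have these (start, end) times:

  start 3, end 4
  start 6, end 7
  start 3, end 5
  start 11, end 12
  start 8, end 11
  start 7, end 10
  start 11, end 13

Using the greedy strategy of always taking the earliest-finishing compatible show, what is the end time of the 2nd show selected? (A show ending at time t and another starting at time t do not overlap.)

Sort by end time and greedily take each interval whose start is ≥ the last chosen end.
Sorted by end: (3,4)  (3,5)  (6,7)  (7,10)  (8,11)  (11,12)  (11,13)
take (3,4); take (6,7); take (7,10); take (11,12).
Selected: (3,4) (6,7) (7,10) (11,12)

7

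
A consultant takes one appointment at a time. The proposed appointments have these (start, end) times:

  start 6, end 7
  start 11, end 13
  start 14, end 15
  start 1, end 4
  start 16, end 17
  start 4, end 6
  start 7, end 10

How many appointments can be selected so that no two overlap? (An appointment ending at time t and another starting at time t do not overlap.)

7

Greedy by earliest finish: after sorting by end time, pick each interval compatible with the last pick.
Sorted by end: (1,4)  (4,6)  (6,7)  (7,10)  (11,13)  (14,15)  (16,17)
take (1,4); take (4,6); take (6,7); take (7,10); take (11,13); take (14,15); take (16,17).
Selected 7 appointments.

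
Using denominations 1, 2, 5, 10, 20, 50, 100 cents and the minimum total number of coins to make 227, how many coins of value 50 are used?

0

227 − 2×100→27 − 1×20→7 − 1×5→2 − 1×2→0
Count of 50: 0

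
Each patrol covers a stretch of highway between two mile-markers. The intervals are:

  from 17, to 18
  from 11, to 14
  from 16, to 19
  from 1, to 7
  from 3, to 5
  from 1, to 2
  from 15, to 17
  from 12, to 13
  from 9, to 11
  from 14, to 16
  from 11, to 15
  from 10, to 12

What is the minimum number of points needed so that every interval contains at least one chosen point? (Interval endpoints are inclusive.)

Sorted: [1,2] [3,5] [1,7] [9,11] [10,12] [12,13] [11,14] [11,15] [14,16] [15,17] [17,18] [16,19]
{[1,2]} hit by 2; {[3,5],[1,7]} hit by 5; {[9,11],[10,12]} hit by 11; {[12,13],[11,14],[11,15]} hit by 13; {[14,16],[15,17]} hit by 16; {[17,18],[16,19]} hit by 18.
Points: 2, 5, 11, 13, 16, 18 (6 total).

6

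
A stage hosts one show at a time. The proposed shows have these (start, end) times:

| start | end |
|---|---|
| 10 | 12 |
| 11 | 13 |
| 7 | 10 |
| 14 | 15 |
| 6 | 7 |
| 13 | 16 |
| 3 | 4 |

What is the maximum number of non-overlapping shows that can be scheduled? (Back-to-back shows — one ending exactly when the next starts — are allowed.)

Greedy by earliest finish: after sorting by end time, pick each interval compatible with the last pick.
By end time: (3,4), (6,7), (7,10), (10,12), (11,13), (14,15), (13,16).
Pick (3,4); next start ≥ 4 → (6,7); next start ≥ 7 → (7,10); next start ≥ 10 → (10,12); next start ≥ 12 → (14,15).
Selected 5 shows.

5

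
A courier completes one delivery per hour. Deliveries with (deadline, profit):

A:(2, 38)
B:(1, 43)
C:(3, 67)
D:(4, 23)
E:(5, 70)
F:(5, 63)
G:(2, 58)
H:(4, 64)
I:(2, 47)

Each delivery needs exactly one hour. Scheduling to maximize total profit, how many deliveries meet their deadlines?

Profit order: E=70 C=67 H=64 F=63 G=58 I=47 B=43 A=38 D=23
Assign: E→slot 5, C→slot 3, H→slot 4, F→slot 2, G→slot 1, I skipped, B skipped, A skipped, D skipped.
Slots: [1:G] [2:F] [3:C] [4:H] [5:E]
5 of 9 scheduled.

5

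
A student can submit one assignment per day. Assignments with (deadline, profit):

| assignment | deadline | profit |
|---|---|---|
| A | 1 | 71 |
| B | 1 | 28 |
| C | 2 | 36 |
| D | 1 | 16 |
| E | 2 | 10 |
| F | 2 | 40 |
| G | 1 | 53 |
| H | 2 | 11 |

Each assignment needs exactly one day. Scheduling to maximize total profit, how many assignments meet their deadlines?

Profit order: A=71 G=53 F=40 C=36 B=28 D=16 H=11 E=10
Assign: A→slot 1, G skipped, F→slot 2, C skipped, B skipped, D skipped, H skipped, E skipped.
Slots: [1:A] [2:F]
2 of 8 scheduled.

2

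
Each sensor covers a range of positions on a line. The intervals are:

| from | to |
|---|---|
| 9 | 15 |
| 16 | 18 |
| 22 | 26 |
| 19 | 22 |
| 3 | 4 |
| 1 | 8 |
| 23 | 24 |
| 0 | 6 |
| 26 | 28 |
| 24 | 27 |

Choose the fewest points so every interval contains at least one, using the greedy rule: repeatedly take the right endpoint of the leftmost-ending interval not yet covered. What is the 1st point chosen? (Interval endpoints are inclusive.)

4

Process intervals by earliest right end; each time one isn't hit yet, stab at its right endpoint.
By right end: [3,4]  [0,6]  [1,8]  [9,15]  [16,18]  [19,22]  [23,24]  [22,26]  [24,27]  [26,28]
[3,4] uncovered → point at 4; [9,15] uncovered → point at 15; [16,18] uncovered → point at 18; [19,22] uncovered → point at 22; [23,24] uncovered → point at 24; [26,28] uncovered → point at 28.
Points: 4, 15, 18, 22, 24, 28 (6 total).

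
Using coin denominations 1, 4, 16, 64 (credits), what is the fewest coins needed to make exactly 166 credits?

166 − 2×64→38 − 2×16→6 − 1×4→2 − 2×1→0
Total coins = 2 + 2 + 1 + 2 = 7

7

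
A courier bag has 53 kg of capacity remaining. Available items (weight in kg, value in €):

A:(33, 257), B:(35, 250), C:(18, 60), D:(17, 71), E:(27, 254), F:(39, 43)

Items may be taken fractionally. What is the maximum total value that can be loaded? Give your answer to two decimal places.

456.48

Greedy by value/weight ratio, highest first.
Order: E (254/27=9.41) > A (257/33=7.79) > B (250/35=7.14) > D (71/17=4.18) > C (60/18=3.33) > F (43/39=1.10)
Fill: take E (27 @ 254) → take 26/33 of A → 202.48; 53/53 used.
Total value = 456.48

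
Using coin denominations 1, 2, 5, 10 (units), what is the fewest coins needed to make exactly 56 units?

56 = 5×10 + 1×5 + 1×1
Total coins = 5 + 1 + 1 = 7

7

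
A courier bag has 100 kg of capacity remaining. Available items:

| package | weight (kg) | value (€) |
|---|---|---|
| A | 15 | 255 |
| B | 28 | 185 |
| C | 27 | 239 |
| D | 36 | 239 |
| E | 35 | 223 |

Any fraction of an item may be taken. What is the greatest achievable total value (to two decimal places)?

Sort by value per unit weight and fill in that order.
Ratios (sorted): A 17.00, C 8.85, D 6.64, B 6.61, E 6.37
take A (15 @ 255); take C (27 @ 239); take D (36 @ 239); take 22/28 of B → 145.36. Capacity used 100/100.
Total value = 878.36

878.36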